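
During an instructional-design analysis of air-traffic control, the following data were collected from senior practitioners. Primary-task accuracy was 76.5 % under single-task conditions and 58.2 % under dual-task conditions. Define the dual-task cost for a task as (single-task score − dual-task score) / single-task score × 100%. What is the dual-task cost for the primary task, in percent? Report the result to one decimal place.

Cost = (76.5 − 58.2) / 76.5 × 100%
     = 18.3000 / 76.5 × 100% = 23.9216%.
≈ 23.9%.

23.9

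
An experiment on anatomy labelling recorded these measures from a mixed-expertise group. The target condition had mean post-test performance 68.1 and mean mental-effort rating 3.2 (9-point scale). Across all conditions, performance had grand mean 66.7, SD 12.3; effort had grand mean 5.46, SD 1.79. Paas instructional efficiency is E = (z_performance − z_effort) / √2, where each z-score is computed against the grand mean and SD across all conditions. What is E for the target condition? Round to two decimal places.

z_performance = (68.1 − 66.7) / 12.3 = 1.4000 / 12.3 = 0.1138.
z_effort = (3.2 − 5.46) / 1.79 = -2.2600 / 1.79 = -1.2626.
z_P − z_E = 0.1138 − (-1.2626) = 1.3764.
E = 1.3764 / √2 = 1.3764 / 1.41421 = 0.9733 ≈ 0.97.

0.97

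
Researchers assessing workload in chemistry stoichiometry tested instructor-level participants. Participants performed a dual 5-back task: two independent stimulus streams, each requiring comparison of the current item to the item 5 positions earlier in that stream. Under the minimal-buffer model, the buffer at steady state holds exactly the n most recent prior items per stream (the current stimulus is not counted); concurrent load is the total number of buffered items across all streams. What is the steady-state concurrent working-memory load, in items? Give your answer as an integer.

Each stream's buffer holds its 5 most recent prior items.
Two independent streams: 2 × 5 = 10 buffered items at steady state.

10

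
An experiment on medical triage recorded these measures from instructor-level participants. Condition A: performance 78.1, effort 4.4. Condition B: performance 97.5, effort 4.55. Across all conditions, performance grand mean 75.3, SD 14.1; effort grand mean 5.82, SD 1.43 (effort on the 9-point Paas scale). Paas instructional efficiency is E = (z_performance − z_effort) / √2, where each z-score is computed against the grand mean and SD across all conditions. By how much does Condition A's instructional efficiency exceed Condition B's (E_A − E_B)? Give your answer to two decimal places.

Condition A: z_P = (78.1 − 75.3)/14.1 = 0.1986; z_E = (4.4 − 5.82)/1.43 = -0.9930; E_A = (0.1986 − (-0.9930))/√2 = 0.8426.
Condition B: z_P = (97.5 − 75.3)/14.1 = 1.5745; z_E = (4.55 − 5.82)/1.43 = -0.8881; E_B = (1.5745 − (-0.8881))/√2 = 1.7413.
E_A − E_B = 0.8426 − 1.7413 = -0.8987 ≈ -0.90.

-0.90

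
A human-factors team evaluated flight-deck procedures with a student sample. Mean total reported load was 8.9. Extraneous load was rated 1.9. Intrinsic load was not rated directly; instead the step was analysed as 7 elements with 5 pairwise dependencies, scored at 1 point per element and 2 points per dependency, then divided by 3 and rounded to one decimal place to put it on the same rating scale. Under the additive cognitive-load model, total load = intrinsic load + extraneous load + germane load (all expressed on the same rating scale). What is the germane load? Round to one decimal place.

Intrinsic (element-interactivity): (7 × 1 + 5 × 2) / 3 = 17 / 3 = 5.6667 → 5.7.
germane load = total − intrinsic − extraneous
             = 8.9 − 5.7 − 1.9 = 1.3.

1.3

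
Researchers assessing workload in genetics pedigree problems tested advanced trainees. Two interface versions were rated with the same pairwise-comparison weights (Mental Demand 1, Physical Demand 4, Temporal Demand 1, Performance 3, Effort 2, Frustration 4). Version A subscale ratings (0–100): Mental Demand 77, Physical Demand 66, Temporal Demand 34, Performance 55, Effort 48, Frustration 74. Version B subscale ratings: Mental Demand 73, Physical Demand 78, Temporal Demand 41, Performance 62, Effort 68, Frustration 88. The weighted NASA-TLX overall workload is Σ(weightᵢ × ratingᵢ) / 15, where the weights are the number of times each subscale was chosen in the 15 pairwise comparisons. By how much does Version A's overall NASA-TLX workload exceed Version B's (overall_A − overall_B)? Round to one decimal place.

-11.2

Version A weighted sum = 1·77 + 4·66 + 1·34 + 3·55 + 2·48 + 4·74 = 77 + 264 + 34 + 165 + 96 + 296 = 932; overall_A = 932/15 = 62.1333.
Version B weighted sum = 1·73 + 4·78 + 1·41 + 3·62 + 2·68 + 4·88 = 73 + 312 + 41 + 186 + 136 + 352 = 1100; overall_B = 1100/15 = 73.3333.
Difference = 62.1333 − 73.3333 = -11.2000 ≈ -11.2.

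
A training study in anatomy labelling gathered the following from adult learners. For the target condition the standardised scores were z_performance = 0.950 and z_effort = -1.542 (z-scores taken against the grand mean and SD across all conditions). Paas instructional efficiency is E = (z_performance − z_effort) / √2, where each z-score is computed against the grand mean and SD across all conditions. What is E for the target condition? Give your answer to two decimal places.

1.76

z_P − z_E = 0.950 − (-1.542) = 2.4920.
E = 2.4920 / √2 = 2.4920 / 1.41421 = 1.7621 ≈ 1.76.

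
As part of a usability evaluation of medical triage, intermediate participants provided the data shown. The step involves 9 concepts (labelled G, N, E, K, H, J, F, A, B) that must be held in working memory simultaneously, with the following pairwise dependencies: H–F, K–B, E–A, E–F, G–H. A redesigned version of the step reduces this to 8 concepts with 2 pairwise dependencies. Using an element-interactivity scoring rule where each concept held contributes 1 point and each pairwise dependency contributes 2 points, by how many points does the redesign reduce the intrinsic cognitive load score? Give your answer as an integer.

7

Original: 9 × 1 + 5 × 2 = 9 + 10 = 19.
Redesigned: 8 × 1 + 2 × 2 = 8 + 4 = 12.
Reduction = 19 − 12 = 7.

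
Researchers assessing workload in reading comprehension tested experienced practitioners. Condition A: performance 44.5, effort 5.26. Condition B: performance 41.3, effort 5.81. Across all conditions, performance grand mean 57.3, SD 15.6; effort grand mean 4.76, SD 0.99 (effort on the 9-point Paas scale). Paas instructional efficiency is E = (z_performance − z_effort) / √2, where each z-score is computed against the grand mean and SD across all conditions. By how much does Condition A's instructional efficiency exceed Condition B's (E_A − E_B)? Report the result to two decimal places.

0.54

Condition A: z_P = (44.5 − 57.3)/15.6 = -0.8205; z_E = (5.26 − 4.76)/0.99 = 0.5051; E_A = (-0.8205 − 0.5051)/√2 = -0.9373.
Condition B: z_P = (41.3 − 57.3)/15.6 = -1.0256; z_E = (5.81 − 4.76)/0.99 = 1.0606; E_B = (-1.0256 − 1.0606)/√2 = -1.4752.
E_A − E_B = -0.9373 − (-1.4752) = 0.5379 ≈ 0.54.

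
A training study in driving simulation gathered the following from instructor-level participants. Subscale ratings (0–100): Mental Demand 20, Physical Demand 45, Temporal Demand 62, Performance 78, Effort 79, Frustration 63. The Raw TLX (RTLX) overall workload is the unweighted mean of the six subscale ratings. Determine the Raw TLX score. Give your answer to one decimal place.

Sum of ratings = 20 + 45 + 62 + 78 + 79 + 63 = 347.
RTLX = 347 / 6 = 57.8333 ≈ 57.8.

57.8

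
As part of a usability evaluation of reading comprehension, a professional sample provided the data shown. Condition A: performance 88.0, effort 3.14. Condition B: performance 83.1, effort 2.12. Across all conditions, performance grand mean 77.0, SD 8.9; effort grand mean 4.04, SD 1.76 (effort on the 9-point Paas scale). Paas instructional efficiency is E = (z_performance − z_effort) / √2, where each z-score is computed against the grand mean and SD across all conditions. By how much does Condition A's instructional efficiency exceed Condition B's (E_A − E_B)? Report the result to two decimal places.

Condition A: z_P = (88.0 − 77.0)/8.9 = 1.2360; z_E = (3.14 − 4.04)/1.76 = -0.5114; E_A = (1.2360 − (-0.5114))/√2 = 1.2356.
Condition B: z_P = (83.1 − 77.0)/8.9 = 0.6854; z_E = (2.12 − 4.04)/1.76 = -1.0909; E_B = (0.6854 − (-1.0909))/√2 = 1.2560.
E_A − E_B = 1.2356 − 1.2560 = -0.0204 ≈ -0.02.

-0.02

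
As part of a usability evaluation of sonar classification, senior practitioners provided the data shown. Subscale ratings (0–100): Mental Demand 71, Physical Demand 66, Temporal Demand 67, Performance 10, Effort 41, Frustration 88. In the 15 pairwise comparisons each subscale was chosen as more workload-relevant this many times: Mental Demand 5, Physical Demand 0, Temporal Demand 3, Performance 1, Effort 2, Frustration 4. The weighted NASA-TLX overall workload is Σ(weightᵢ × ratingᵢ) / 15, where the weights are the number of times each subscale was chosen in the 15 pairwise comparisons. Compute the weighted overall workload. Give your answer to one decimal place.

The tallies are the weights (they sum to 15).
Weighted sum = 5·71 + 0·66 + 3·67 + 1·10 + 2·41 + 4·88
            = 355 + 0 + 201 + 10 + 82 + 352 = 1000.
Overall workload = 1000 / 15 = 66.6667 ≈ 66.7.

66.7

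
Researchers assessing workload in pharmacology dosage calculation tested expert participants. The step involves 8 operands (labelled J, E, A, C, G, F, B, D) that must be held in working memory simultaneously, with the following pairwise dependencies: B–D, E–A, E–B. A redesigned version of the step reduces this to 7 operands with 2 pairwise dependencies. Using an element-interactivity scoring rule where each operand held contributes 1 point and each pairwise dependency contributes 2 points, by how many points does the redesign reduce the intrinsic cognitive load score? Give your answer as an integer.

Original: 8 × 1 + 3 × 2 = 8 + 6 = 14.
Redesigned: 7 × 1 + 2 × 2 = 7 + 4 = 11.
Reduction = 14 − 11 = 3.

3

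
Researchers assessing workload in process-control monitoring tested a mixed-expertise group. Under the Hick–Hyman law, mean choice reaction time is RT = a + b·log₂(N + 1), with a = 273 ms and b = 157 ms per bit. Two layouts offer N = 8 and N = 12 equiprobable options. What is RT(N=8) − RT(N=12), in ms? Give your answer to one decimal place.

RT(8) = 273 + 157·log₂(9) = 273 + 157·3.1699 = 770.6743 ms.
RT(12) = 273 + 157·log₂(13) = 273 + 157·3.7004 = 853.9628 ms.
Difference = 770.6743 − 853.9628 = -83.2885 ≈ -83.3 ms.

-83.3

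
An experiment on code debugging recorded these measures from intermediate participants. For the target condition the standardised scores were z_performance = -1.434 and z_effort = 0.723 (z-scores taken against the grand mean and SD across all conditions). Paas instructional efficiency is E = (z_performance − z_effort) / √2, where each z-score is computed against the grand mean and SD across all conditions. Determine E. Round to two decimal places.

-1.53

z_P − z_E = -1.434 − 0.723 = -2.1570.
E = -2.1570 / √2 = -2.1570 / 1.41421 = -1.5252 ≈ -1.53.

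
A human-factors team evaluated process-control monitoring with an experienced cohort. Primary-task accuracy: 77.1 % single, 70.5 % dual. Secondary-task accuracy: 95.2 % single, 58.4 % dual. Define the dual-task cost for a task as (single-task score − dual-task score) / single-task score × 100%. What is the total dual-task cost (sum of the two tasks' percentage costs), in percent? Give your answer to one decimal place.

47.2

Primary cost = (77.1 − 70.5) / 77.1 × 100% = 8.5603%.
Secondary cost = (95.2 − 58.4) / 95.2 × 100% = 38.6555%.
Total = 8.5603% + 38.6555% = 47.2158% ≈ 47.2%.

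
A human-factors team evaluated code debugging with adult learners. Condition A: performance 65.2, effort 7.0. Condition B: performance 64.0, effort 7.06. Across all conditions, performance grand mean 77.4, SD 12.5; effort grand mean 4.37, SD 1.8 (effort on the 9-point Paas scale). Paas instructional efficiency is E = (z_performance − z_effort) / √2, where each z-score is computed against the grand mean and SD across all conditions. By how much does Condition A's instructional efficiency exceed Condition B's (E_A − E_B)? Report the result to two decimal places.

0.09

Condition A: z_P = (65.2 − 77.4)/12.5 = -0.9760; z_E = (7.0 − 4.37)/1.8 = 1.4611; E_A = (-0.9760 − 1.4611)/√2 = -1.7233.
Condition B: z_P = (64.0 − 77.4)/12.5 = -1.0720; z_E = (7.06 − 4.37)/1.8 = 1.4944; E_B = (-1.0720 − 1.4944)/√2 = -1.8147.
E_A − E_B = -1.7233 − (-1.8147) = 0.0914 ≈ 0.09.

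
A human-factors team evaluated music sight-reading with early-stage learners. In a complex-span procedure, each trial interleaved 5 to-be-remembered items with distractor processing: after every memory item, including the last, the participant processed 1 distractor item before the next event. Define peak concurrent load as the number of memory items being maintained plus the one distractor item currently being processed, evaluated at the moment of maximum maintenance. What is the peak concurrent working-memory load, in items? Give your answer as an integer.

6

Maintenance is greatest during the distractor(s) after memory item 5: all 5 memory items are being held.
One distractor item is concurrently being processed.
Peak concurrent load = 5 + 1 = 6 items.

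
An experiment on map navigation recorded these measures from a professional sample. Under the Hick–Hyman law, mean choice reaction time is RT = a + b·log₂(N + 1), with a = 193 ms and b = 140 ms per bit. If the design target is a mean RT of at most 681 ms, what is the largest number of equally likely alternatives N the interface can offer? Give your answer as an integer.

Set 193 + 140·log₂(N + 1) ≤ 681.
log₂(N + 1) ≤ (681 − 193) / 140 = 3.4857.
N + 1 ≤ 2^3.4857 = 11.2021.
N ≤ 10.2021, so the largest integer N is 10.

10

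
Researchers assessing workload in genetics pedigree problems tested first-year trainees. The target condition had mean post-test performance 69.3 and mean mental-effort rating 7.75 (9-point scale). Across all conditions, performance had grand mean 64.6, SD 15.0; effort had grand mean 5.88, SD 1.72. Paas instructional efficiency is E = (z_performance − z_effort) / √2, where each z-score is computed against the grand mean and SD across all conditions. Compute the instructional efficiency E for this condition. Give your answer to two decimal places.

z_performance = (69.3 − 64.6) / 15.0 = 4.7000 / 15.0 = 0.3133.
z_effort = (7.75 − 5.88) / 1.72 = 1.8700 / 1.72 = 1.0872.
z_P − z_E = 0.3133 − 1.0872 = -0.7739.
E = -0.7739 / √2 = -0.7739 / 1.41421 = -0.5472 ≈ -0.55.

-0.55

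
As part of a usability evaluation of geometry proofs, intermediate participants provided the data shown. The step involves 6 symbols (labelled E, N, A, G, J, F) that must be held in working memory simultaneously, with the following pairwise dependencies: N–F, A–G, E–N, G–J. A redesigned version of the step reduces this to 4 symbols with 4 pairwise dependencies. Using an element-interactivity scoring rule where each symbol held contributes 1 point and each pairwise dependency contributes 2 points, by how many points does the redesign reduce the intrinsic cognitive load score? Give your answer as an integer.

2

Original: 6 × 1 + 4 × 2 = 6 + 8 = 14.
Redesigned: 4 × 1 + 4 × 2 = 4 + 8 = 12.
Reduction = 14 − 12 = 2.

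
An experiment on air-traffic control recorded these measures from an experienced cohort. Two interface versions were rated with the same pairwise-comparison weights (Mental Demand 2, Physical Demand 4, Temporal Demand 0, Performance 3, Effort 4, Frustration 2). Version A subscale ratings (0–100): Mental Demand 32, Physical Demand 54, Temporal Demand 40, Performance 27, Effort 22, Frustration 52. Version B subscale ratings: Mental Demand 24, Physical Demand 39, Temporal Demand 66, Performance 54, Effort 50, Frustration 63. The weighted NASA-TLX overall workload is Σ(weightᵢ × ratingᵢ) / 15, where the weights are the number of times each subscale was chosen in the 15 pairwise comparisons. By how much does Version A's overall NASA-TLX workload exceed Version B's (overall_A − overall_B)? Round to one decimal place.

Version A weighted sum = 2·32 + 4·54 + 0·40 + 3·27 + 4·22 + 2·52 = 64 + 216 + 0 + 81 + 88 + 104 = 553; overall_A = 553/15 = 36.8667.
Version B weighted sum = 2·24 + 4·39 + 0·66 + 3·54 + 4·50 + 2·63 = 48 + 156 + 0 + 162 + 200 + 126 = 692; overall_B = 692/15 = 46.1333.
Difference = 36.8667 − 46.1333 = -9.2666 ≈ -9.3.

-9.3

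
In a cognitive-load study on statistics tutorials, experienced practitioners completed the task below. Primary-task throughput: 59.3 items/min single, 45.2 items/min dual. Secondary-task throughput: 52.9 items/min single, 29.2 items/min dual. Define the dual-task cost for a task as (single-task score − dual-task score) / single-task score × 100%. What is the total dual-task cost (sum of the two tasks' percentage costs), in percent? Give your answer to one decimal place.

68.6

Primary cost = (59.3 − 45.2) / 59.3 × 100% = 23.7774%.
Secondary cost = (52.9 − 29.2) / 52.9 × 100% = 44.8015%.
Total = 23.7774% + 44.8015% = 68.5789% ≈ 68.6%.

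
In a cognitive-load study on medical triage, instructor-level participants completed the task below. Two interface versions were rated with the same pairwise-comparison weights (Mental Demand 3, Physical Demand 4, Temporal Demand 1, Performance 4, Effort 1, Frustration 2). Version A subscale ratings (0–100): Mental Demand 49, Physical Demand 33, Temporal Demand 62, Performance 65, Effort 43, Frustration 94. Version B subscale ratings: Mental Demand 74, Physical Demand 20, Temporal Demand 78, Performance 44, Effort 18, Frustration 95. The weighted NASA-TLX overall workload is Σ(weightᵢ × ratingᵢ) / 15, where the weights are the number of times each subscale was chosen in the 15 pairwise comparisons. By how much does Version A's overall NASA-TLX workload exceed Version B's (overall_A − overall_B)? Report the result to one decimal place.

Version A weighted sum = 3·49 + 4·33 + 1·62 + 4·65 + 1·43 + 2·94 = 147 + 132 + 62 + 260 + 43 + 188 = 832; overall_A = 832/15 = 55.4667.
Version B weighted sum = 3·74 + 4·20 + 1·78 + 4·44 + 1·18 + 2·95 = 222 + 80 + 78 + 176 + 18 + 190 = 764; overall_B = 764/15 = 50.9333.
Difference = 55.4667 − 50.9333 = 4.5334 ≈ 4.5.

4.5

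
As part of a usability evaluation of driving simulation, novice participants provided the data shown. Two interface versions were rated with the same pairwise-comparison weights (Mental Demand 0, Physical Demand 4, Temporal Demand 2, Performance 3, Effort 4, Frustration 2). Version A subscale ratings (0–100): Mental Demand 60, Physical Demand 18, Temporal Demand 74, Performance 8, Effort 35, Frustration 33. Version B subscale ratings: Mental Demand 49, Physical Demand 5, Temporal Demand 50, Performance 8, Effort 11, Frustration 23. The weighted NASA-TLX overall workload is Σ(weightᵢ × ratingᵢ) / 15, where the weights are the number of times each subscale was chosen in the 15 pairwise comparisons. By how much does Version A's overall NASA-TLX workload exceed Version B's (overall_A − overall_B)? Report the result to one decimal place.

14.4

Version A weighted sum = 0·60 + 4·18 + 2·74 + 3·8 + 4·35 + 2·33 = 0 + 72 + 148 + 24 + 140 + 66 = 450; overall_A = 450/15 = 30.0000.
Version B weighted sum = 0·49 + 4·5 + 2·50 + 3·8 + 4·11 + 2·23 = 0 + 20 + 100 + 24 + 44 + 46 = 234; overall_B = 234/15 = 15.6000.
Difference = 30.0000 − 15.6000 = 14.4000 ≈ 14.4.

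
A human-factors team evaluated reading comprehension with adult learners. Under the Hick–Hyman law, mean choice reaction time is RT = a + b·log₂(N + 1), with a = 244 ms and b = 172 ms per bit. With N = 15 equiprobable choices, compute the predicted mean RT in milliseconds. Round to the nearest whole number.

932

log₂(15 + 1) = log₂(16) = 4.0000.
RT = 244 + 172 × 4.0000 = 244 + 688.0000 = 932.0000 ms.
≈ 932 ms.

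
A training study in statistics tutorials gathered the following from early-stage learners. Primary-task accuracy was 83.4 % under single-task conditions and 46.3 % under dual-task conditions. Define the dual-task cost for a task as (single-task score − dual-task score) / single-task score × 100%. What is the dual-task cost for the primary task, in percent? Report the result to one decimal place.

Cost = (83.4 − 46.3) / 83.4 × 100%
     = 37.1000 / 83.4 × 100% = 44.4844%.
≈ 44.5%.

44.5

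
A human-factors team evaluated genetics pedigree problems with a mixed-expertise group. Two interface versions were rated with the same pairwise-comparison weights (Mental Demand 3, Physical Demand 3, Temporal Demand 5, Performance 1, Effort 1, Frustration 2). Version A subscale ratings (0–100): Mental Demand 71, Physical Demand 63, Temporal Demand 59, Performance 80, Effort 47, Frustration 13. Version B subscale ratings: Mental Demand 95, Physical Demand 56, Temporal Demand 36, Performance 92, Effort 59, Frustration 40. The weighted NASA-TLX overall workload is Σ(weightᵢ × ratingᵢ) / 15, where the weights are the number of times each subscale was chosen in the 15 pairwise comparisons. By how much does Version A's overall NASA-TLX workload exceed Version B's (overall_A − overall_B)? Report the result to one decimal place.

-0.9

Version A weighted sum = 3·71 + 3·63 + 5·59 + 1·80 + 1·47 + 2·13 = 213 + 189 + 295 + 80 + 47 + 26 = 850; overall_A = 850/15 = 56.6667.
Version B weighted sum = 3·95 + 3·56 + 5·36 + 1·92 + 1·59 + 2·40 = 285 + 168 + 180 + 92 + 59 + 80 = 864; overall_B = 864/15 = 57.6000.
Difference = 56.6667 − 57.6000 = -0.9333 ≈ -0.9.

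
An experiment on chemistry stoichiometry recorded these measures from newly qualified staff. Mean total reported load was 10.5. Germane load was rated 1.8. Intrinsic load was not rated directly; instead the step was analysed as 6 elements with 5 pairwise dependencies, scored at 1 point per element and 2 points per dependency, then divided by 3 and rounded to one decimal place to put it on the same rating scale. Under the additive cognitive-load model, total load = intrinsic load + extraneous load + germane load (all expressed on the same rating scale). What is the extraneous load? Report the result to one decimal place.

Intrinsic (element-interactivity): (6 × 1 + 5 × 2) / 3 = 16 / 3 = 5.3333 → 5.3.
extraneous load = total − intrinsic − germane
             = 10.5 − 5.3 − 1.8 = 3.4.

3.4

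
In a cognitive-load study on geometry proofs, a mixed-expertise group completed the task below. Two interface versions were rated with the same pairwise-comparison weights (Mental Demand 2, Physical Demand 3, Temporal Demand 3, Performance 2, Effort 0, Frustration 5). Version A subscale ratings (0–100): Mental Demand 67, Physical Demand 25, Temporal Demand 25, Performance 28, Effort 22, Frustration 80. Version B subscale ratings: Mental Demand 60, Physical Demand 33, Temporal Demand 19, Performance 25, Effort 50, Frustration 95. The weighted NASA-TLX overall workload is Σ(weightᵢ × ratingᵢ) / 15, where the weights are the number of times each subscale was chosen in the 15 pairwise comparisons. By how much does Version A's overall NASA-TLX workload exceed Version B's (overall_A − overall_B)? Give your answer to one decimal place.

Version A weighted sum = 2·67 + 3·25 + 3·25 + 2·28 + 0·22 + 5·80 = 134 + 75 + 75 + 56 + 0 + 400 = 740; overall_A = 740/15 = 49.3333.
Version B weighted sum = 2·60 + 3·33 + 3·19 + 2·25 + 0·50 + 5·95 = 120 + 99 + 57 + 50 + 0 + 475 = 801; overall_B = 801/15 = 53.4000.
Difference = 49.3333 − 53.4000 = -4.0667 ≈ -4.1.

-4.1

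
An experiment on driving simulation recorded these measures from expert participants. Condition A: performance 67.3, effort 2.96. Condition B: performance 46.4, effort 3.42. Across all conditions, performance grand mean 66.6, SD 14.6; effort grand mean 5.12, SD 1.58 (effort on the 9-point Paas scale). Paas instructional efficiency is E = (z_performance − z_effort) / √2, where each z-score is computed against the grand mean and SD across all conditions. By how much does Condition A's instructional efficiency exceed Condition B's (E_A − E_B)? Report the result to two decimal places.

Condition A: z_P = (67.3 − 66.6)/14.6 = 0.0479; z_E = (2.96 − 5.12)/1.58 = -1.3671; E_A = (0.0479 − (-1.3671))/√2 = 1.0006.
Condition B: z_P = (46.4 − 66.6)/14.6 = -1.3836; z_E = (3.42 − 5.12)/1.58 = -1.0759; E_B = (-1.3836 − (-1.0759))/√2 = -0.2176.
E_A − E_B = 1.0006 − (-0.2176) = 1.2182 ≈ 1.22.

1.22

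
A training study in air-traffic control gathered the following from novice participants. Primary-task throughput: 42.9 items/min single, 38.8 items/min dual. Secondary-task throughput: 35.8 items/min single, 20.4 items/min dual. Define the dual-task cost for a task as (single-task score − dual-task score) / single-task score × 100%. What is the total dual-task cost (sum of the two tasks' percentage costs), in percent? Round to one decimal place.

Primary cost = (42.9 − 38.8) / 42.9 × 100% = 9.5571%.
Secondary cost = (35.8 − 20.4) / 35.8 × 100% = 43.0168%.
Total = 9.5571% + 43.0168% = 52.5739% ≈ 52.6%.

52.6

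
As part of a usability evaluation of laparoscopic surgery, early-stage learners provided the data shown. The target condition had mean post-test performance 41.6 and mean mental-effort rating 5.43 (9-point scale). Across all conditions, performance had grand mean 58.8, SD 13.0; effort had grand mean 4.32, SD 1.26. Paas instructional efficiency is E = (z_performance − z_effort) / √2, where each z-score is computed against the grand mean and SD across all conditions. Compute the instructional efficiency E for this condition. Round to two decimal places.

-1.56

z_performance = (41.6 − 58.8) / 13.0 = -17.2000 / 13.0 = -1.3231.
z_effort = (5.43 − 4.32) / 1.26 = 1.1100 / 1.26 = 0.8810.
z_P − z_E = -1.3231 − 0.8810 = -2.2041.
E = -2.2041 / √2 = -2.2041 / 1.41421 = -1.5585 ≈ -1.56.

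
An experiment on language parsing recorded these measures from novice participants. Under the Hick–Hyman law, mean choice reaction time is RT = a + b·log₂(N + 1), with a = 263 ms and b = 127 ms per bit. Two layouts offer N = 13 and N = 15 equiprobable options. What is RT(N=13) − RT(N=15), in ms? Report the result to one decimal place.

RT(13) = 263 + 127·log₂(14) = 263 + 127·3.8074 = 746.5398 ms.
RT(15) = 263 + 127·log₂(16) = 263 + 127·4.0000 = 771.0000 ms.
Difference = 746.5398 − 771.0000 = -24.4602 ≈ -24.5 ms.

-24.5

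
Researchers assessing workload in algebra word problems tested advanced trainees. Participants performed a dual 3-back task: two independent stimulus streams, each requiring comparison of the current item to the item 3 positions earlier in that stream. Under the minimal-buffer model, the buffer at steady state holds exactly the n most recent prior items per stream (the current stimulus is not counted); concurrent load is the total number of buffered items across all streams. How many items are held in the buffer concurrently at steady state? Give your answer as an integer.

Each stream's buffer holds its 3 most recent prior items.
Two independent streams: 2 × 3 = 6 buffered items at steady state.

6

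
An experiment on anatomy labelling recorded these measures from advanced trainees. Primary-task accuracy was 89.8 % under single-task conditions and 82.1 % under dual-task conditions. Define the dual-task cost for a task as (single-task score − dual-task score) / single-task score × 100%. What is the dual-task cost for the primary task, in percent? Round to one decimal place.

Cost = (89.8 − 82.1) / 89.8 × 100%
     = 7.7000 / 89.8 × 100% = 8.5746%.
≈ 8.6%.

8.6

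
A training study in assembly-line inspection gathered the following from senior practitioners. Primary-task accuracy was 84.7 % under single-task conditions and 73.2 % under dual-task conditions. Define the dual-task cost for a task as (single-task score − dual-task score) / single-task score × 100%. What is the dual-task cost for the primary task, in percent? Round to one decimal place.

13.6

Cost = (84.7 − 73.2) / 84.7 × 100%
     = 11.5000 / 84.7 × 100% = 13.5773%.
≈ 13.6%.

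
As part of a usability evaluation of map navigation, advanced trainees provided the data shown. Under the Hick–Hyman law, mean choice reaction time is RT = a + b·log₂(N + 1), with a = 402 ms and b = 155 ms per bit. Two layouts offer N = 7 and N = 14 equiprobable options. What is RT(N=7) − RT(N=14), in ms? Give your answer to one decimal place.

RT(7) = 402 + 155·log₂(8) = 402 + 155·3.0000 = 867.0000 ms.
RT(14) = 402 + 155·log₂(15) = 402 + 155·3.9069 = 1007.5695 ms.
Difference = 867.0000 − 1007.5695 = -140.5695 ≈ -140.6 ms.

-140.6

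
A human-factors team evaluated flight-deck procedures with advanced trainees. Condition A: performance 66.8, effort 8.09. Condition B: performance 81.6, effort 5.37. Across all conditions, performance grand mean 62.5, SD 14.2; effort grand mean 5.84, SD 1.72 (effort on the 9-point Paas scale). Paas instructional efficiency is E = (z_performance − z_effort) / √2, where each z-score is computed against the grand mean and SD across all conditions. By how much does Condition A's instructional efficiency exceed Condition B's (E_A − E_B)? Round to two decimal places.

-1.86

Condition A: z_P = (66.8 − 62.5)/14.2 = 0.3028; z_E = (8.09 − 5.84)/1.72 = 1.3081; E_A = (0.3028 − 1.3081)/√2 = -0.7109.
Condition B: z_P = (81.6 − 62.5)/14.2 = 1.3451; z_E = (5.37 − 5.84)/1.72 = -0.2733; E_B = (1.3451 − (-0.2733))/√2 = 1.1444.
E_A − E_B = -0.7109 − 1.1444 = -1.8553 ≈ -1.86.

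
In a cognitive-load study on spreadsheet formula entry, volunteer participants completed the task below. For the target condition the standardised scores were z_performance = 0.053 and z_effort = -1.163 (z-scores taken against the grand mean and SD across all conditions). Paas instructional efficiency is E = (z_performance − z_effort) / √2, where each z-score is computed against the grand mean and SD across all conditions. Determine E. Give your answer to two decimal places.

z_P − z_E = 0.053 − (-1.163) = 1.2160.
E = 1.2160 / √2 = 1.2160 / 1.41421 = 0.8598 ≈ 0.86.

0.86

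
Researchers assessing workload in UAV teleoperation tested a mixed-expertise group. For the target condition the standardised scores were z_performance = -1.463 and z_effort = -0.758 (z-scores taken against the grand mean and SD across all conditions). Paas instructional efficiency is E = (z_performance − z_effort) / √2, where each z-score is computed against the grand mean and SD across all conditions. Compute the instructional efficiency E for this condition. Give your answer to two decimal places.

-0.50

z_P − z_E = -1.463 − (-0.758) = -0.7050.
E = -0.7050 / √2 = -0.7050 / 1.41421 = -0.4985 ≈ -0.50.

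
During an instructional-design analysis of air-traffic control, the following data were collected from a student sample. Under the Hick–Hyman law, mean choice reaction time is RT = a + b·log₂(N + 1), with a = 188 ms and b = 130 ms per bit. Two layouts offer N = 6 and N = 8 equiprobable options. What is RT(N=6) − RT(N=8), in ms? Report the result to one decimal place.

-47.1

RT(6) = 188 + 130·log₂(7) = 188 + 130·2.8074 = 552.9620 ms.
RT(8) = 188 + 130·log₂(9) = 188 + 130·3.1699 = 600.0870 ms.
Difference = 552.9620 − 600.0870 = -47.1250 ≈ -47.1 ms.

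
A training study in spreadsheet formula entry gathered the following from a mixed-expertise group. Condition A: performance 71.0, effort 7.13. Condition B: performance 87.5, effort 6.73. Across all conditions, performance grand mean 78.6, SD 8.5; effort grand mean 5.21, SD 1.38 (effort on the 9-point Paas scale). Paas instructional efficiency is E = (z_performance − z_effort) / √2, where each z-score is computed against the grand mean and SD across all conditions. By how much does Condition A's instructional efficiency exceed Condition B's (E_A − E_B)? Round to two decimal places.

Condition A: z_P = (71.0 − 78.6)/8.5 = -0.8941; z_E = (7.13 − 5.21)/1.38 = 1.3913; E_A = (-0.8941 − 1.3913)/√2 = -1.6160.
Condition B: z_P = (87.5 − 78.6)/8.5 = 1.0471; z_E = (6.73 − 5.21)/1.38 = 1.1014; E_B = (1.0471 − 1.1014)/√2 = -0.0384.
E_A − E_B = -1.6160 − (-0.0384) = -1.5776 ≈ -1.58.

-1.58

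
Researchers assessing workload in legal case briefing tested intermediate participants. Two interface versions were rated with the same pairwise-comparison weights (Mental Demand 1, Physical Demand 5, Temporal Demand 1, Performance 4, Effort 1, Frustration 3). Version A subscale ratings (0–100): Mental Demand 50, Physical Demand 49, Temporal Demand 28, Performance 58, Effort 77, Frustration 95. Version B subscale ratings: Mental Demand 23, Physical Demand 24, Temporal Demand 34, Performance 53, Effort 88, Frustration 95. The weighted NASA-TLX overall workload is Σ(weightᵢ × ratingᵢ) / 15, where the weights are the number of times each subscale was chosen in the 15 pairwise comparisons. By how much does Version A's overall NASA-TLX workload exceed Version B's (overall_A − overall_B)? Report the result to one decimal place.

Version A weighted sum = 1·50 + 5·49 + 1·28 + 4·58 + 1·77 + 3·95 = 50 + 245 + 28 + 232 + 77 + 285 = 917; overall_A = 917/15 = 61.1333.
Version B weighted sum = 1·23 + 5·24 + 1·34 + 4·53 + 1·88 + 3·95 = 23 + 120 + 34 + 212 + 88 + 285 = 762; overall_B = 762/15 = 50.8000.
Difference = 61.1333 − 50.8000 = 10.3333 ≈ 10.3.

10.3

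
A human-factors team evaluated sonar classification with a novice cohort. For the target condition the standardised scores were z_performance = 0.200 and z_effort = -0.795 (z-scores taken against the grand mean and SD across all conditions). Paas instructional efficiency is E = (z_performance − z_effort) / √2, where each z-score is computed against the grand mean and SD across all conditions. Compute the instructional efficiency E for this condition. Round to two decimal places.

0.70

z_P − z_E = 0.200 − (-0.795) = 0.9950.
E = 0.9950 / √2 = 0.9950 / 1.41421 = 0.7036 ≈ 0.70.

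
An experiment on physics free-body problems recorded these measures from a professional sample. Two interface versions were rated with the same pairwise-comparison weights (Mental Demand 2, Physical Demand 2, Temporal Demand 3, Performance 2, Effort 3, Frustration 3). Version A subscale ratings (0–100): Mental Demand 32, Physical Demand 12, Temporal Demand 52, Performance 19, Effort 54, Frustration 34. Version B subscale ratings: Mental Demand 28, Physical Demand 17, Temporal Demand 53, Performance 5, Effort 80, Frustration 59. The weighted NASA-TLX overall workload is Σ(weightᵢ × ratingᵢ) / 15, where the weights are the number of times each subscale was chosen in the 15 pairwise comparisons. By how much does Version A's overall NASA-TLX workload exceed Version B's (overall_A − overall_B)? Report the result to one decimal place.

Version A weighted sum = 2·32 + 2·12 + 3·52 + 2·19 + 3·54 + 3·34 = 64 + 24 + 156 + 38 + 162 + 102 = 546; overall_A = 546/15 = 36.4000.
Version B weighted sum = 2·28 + 2·17 + 3·53 + 2·5 + 3·80 + 3·59 = 56 + 34 + 159 + 10 + 240 + 177 = 676; overall_B = 676/15 = 45.0667.
Difference = 36.4000 − 45.0667 = -8.6667 ≈ -8.7.

-8.7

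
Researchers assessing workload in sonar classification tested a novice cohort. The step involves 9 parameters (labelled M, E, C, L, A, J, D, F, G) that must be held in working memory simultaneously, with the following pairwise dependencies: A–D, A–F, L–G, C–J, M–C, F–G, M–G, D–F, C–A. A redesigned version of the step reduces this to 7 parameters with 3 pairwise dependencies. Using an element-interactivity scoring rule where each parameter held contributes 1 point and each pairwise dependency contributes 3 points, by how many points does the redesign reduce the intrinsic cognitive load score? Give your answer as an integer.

Original: 9 × 1 + 9 × 3 = 9 + 27 = 36.
Redesigned: 7 × 1 + 3 × 3 = 7 + 9 = 16.
Reduction = 36 − 16 = 20.

20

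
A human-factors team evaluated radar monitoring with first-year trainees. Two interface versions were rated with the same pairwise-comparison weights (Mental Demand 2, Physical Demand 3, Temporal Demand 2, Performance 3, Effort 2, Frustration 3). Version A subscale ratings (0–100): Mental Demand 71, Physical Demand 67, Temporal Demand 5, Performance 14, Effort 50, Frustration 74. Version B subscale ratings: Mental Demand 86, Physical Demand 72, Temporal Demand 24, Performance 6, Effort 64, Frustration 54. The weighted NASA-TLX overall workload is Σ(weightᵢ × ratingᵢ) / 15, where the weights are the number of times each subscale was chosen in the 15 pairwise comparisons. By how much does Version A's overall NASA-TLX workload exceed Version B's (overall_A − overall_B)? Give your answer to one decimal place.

-1.8

Version A weighted sum = 2·71 + 3·67 + 2·5 + 3·14 + 2·50 + 3·74 = 142 + 201 + 10 + 42 + 100 + 222 = 717; overall_A = 717/15 = 47.8000.
Version B weighted sum = 2·86 + 3·72 + 2·24 + 3·6 + 2·64 + 3·54 = 172 + 216 + 48 + 18 + 128 + 162 = 744; overall_B = 744/15 = 49.6000.
Difference = 47.8000 − 49.6000 = -1.8000 ≈ -1.8.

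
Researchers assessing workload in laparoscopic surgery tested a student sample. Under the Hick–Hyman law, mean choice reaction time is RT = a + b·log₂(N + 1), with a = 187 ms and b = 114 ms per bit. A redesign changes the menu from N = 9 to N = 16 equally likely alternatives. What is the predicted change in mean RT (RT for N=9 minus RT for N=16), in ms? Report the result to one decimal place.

-87.3

RT(9) = 187 + 114·log₂(10) = 187 + 114·3.3219 = 565.6966 ms.
RT(16) = 187 + 114·log₂(17) = 187 + 114·4.0875 = 652.9750 ms.
Difference = 565.6966 − 652.9750 = -87.2784 ≈ -87.3 ms.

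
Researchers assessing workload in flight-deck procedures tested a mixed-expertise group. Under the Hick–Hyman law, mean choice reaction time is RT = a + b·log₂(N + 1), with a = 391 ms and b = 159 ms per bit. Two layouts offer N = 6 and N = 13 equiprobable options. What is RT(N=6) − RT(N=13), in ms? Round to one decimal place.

-159.0

RT(6) = 391 + 159·log₂(7) = 391 + 159·2.8074 = 837.3766 ms.
RT(13) = 391 + 159·log₂(14) = 391 + 159·3.8074 = 996.3766 ms.
Difference = 837.3766 − 996.3766 = -159.0000 ≈ -159.0 ms.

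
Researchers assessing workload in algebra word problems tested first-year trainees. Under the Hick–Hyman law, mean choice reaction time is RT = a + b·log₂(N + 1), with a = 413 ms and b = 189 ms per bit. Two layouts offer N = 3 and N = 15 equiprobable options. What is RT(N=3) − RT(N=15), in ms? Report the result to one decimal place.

RT(3) = 413 + 189·log₂(4) = 413 + 189·2.0000 = 791.0000 ms.
RT(15) = 413 + 189·log₂(16) = 413 + 189·4.0000 = 1169.0000 ms.
Difference = 791.0000 − 1169.0000 = -378.0000 ≈ -378.0 ms.

-378.0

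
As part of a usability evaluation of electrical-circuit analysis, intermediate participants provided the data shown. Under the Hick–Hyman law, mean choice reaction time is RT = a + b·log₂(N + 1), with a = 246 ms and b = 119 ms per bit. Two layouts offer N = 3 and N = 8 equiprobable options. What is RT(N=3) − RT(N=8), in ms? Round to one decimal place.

RT(3) = 246 + 119·log₂(4) = 246 + 119·2.0000 = 484.0000 ms.
RT(8) = 246 + 119·log₂(9) = 246 + 119·3.1699 = 623.2181 ms.
Difference = 484.0000 − 623.2181 = -139.2181 ≈ -139.2 ms.

-139.2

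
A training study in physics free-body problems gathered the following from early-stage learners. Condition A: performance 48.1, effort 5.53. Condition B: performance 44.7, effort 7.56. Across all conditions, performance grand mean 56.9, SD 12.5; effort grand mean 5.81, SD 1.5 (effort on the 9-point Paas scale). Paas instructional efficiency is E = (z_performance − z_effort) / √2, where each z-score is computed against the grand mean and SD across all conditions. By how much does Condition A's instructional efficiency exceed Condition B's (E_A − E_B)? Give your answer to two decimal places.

Condition A: z_P = (48.1 − 56.9)/12.5 = -0.7040; z_E = (5.53 − 5.81)/1.5 = -0.1867; E_A = (-0.7040 − (-0.1867))/√2 = -0.3658.
Condition B: z_P = (44.7 − 56.9)/12.5 = -0.9760; z_E = (7.56 − 5.81)/1.5 = 1.1667; E_B = (-0.9760 − 1.1667)/√2 = -1.5151.
E_A − E_B = -0.3658 − (-1.5151) = 1.1493 ≈ 1.15.

1.15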